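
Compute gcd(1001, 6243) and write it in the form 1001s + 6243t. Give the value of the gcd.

Apply Euclid's algorithm to 6243 and 1001:
6243 = 6·1001 + 237
1001 = 4·237 + 53
237 = 4·53 + 25
53 = 2·25 + 3
25 = 8·3 + 1
3 = 3·1 + 0
gcd(1001, 6243) = 1.
Back-substituting:
1 = 25 − 8·3
1 = −8·53 + 17·25
1 = 17·237 − 76·53
1 = −76·1001 + 321·237
1 = 321·6243 − 2002·1001
So 1 = (321)·6243 + (-2002)·1001.

1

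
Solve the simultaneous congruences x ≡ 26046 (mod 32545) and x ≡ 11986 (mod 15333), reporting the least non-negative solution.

280759216

Write x = 26046 + 32545·k. Then 32545·k ≡ 11986 − 26046 ≡ 1273 (mod 15333).
Need 32545⁻¹ mod 15333. Extended Euclid on (15333, 1879):
15333 = 8×1879 + 301
1879 = 6×301 + 73
301 = 4×73 + 9
73 = 8×9 + 1
9 = 9×1 + 0
Back-substitute:
1 = 73 − 8·9
1 = −8·301 + 33·73
1 = 33·1879 − 206·301
1 = −206·15333 + 1681·1879
32545⁻¹ ≡ 1681 (mod 15333), so k ≡ 1681·1273 ≡ 8626 (mod 15333).
x = 26046 + 32545·8626 = 280759216.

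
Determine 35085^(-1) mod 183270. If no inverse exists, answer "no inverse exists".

no inverse exists

Euclidean algorithm on 183270, 35085:
183270 = 5*35085 + 7845
35085 = 4*7845 + 3705
7845 = 2*3705 + 435
3705 = 8*435 + 225
435 = 1*225 + 210
225 = 1*210 + 15
210 = 14*15 + 0
Since gcd = 15 > 1, 35085 is not a unit mod 183270.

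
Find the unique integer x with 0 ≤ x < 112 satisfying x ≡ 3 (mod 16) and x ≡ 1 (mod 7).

99

Write x = 3 + 16·k. Then 16·k ≡ 1 − 3 ≡ 5 (mod 7).
Need 16⁻¹ mod 7. Extended Euclid on (7, 2):
7 = 3×2 + 1
2 = 2×1 + 0
Back-substitute:
1 = 7 − 3·2
16⁻¹ ≡ 4 (mod 7), so k ≡ 4·5 ≡ 6 (mod 7).
x = 3 + 16·6 = 99.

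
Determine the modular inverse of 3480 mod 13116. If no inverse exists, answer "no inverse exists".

no inverse exists

Euclidean algorithm on 13116, 3480:
13116 = 3*3480 + 2676
3480 = 1*2676 + 804
2676 = 3*804 + 264
804 = 3*264 + 12
264 = 22*12 + 0
gcd(3480, 13116) = 12 ≠ 1, so 3480 has no multiplicative inverse modulo 13116.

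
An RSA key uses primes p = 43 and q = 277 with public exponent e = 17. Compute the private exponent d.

φ(n) = (p−1)(q−1) = 42·276 = 11592.
Need d with 17·d ≡ 1 (mod 11592). Apply the extended Euclidean algorithm:
11592 = 681×17 + 15
17 = 1×15 + 2
15 = 7×2 + 1
2 = 2×1 + 0
Back-substitute:
1 = 15 − 7·2
1 = −7·17 + 8·15
1 = 8·11592 − 5455·17
So 17·(-5455) ≡ 1 (mod 11592), hence d ≡ -5455 ≡ 6137 (mod 11592).

6137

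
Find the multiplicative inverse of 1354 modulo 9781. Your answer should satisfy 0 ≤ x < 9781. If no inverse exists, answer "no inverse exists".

Run Euclid on (9781, 1354):
9781 = 7·1354 + 303
1354 = 4·303 + 142
303 = 2·142 + 19
142 = 7·19 + 9
19 = 2·9 + 1
9 = 9·1 + 0
The gcd is 1. Working backward:
1 = 19 − 2·9
1 = −2·142 + 15·19
1 = 15·303 − 32·142
1 = −32·1354 + 143·303
1 = 143·9781 − 1033·1354
Thus 1354·(-1033) ≡ 1 (mod 9781); reducing, -1033 mod 9781 = 8748.

8748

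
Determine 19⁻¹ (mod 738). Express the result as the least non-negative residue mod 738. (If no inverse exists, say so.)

Apply the Euclidean algorithm to 738 and 19:
738 = 38·19 + 16
19 = 1·16 + 3
16 = 5·3 + 1
3 = 3·1 + 0
gcd = 1, so the inverse exists. Back-substitute:
1 = 16 − 5·3
1 = −5·19 + 6·16
1 = 6·738 − 233·19
Hence 19⁻¹ ≡ -233 ≡ 505 (mod 738).

505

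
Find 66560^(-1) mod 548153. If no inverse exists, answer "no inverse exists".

436340

Extended Euclidean algorithm:
548153 = 8*66560 + 15673
66560 = 4*15673 + 3868
15673 = 4*3868 + 201
3868 = 19*201 + 49
201 = 4*49 + 5
49 = 9*5 + 4
5 = 1*4 + 1
4 = 4*1 + 0
gcd = 1, so the inverse exists. Back-substitute:
1 = 5 − 4
1 = −49 + 10·5
1 = 10·201 − 41·49
1 = −41·3868 + 789·201
1 = 789·15673 − 3197·3868
1 = −3197·66560 + 13577·15673
1 = 13577·548153 − 111813·66560
Thus 66560·(-111813) ≡ 1 (mod 548153); reducing, -111813 mod 548153 = 436340.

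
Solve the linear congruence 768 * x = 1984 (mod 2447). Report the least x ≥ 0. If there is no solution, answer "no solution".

1430

First find gcd(768, 2447):
2447 = 3·768 + 143
768 = 5·143 + 53
143 = 2·53 + 37
53 = 1·37 + 16
37 = 2·16 + 5
16 = 3·5 + 1
5 = 5·1 + 0
gcd = 1, so a unique solution mod 2447 exists.
Back-substitute for the Bézout coefficients:
1 = 16 − 3·5
1 = −3·37 + 7·16
1 = 7·53 − 10·37
1 = −10·143 + 27·53
1 = 27·768 − 145·143
1 = −145·2447 + 462·768
So 768·(462) ≡ 1 (mod 2447), giving 768⁻¹ ≡ 462.
x ≡ 768⁻¹·1984 ≡ 462·1984 ≡ 1430 (mod 2447).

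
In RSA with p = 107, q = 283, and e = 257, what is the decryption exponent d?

φ(n) = (p−1)(q−1) = 106·282 = 29892.
Need d with 257·d ≡ 1 (mod 29892). Apply the extended Euclidean algorithm:
29892 = 116*257 + 80
257 = 3*80 + 17
80 = 4*17 + 12
17 = 1*12 + 5
12 = 2*5 + 2
5 = 2*2 + 1
2 = 2*1 + 0
Back-substitute:
1 = 5 − 2·2
1 = −2·12 + 5·5
1 = 5·17 − 7·12
1 = −7·80 + 33·17
1 = 33·257 − 106·80
1 = −106·29892 + 12329·257
So 257·12329 ≡ 1 (mod 29892), hence d = 12329.

12329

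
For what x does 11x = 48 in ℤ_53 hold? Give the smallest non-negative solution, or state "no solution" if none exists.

First find gcd(11, 53):
53 = 4·11 + 9
11 = 1·9 + 2
9 = 4·2 + 1
2 = 2·1 + 0
gcd = 1, so a unique solution mod 53 exists.
Back-substitute for the Bézout coefficients:
1 = 9 − 4·2
1 = −4·11 + 5·9
1 = 5·53 − 24·11
So 11·(-24) ≡ 1 (mod 53), giving 11⁻¹ ≡ 29.
x ≡ 11⁻¹·48 ≡ 29·48 ≡ 14 (mod 53).

14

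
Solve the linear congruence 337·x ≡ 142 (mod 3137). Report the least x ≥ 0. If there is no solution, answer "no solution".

410

First find gcd(337, 3137):
3137 = 9·337 + 104
337 = 3·104 + 25
104 = 4·25 + 4
25 = 6·4 + 1
4 = 4·1 + 0
gcd = 1, so a unique solution mod 3137 exists.
Back-substitute for the Bézout coefficients:
1 = 25 − 6·4
1 = −6·104 + 25·25
1 = 25·337 − 81·104
1 = −81·3137 + 754·337
So 337·(754) ≡ 1 (mod 3137), giving 337⁻¹ ≡ 754.
x ≡ 337⁻¹·142 ≡ 754·142 ≡ 410 (mod 3137).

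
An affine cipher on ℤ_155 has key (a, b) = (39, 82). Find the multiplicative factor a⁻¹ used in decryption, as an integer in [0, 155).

Run Euclid on (155, 39):
155 = 3*39 + 38
39 = 1*38 + 1
38 = 38*1 + 0
gcd = 1, so the inverse exists. Back-substitute:
1 = 39 − 38
1 = −155 + 4·39
So 39·4 ≡ 1 (mod 155).

4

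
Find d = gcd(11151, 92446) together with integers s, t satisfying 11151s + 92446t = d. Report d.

1

Repeated division:
92446 = 8*11151 + 3238
11151 = 3*3238 + 1437
3238 = 2*1437 + 364
1437 = 3*364 + 345
364 = 1*345 + 19
345 = 18*19 + 3
19 = 6*3 + 1
3 = 3*1 + 0
gcd(11151, 92446) = 1.
Express as a combination:
1 = 19 − 6·3
1 = −6·345 + 109·19
1 = 109·364 − 115·345
1 = −115·1437 + 454·364
1 = 454·3238 − 1023·1437
1 = −1023·11151 + 3523·3238
1 = 3523·92446 − 29207·11151
So 1 = (3523)·92446 + (-29207)·11151.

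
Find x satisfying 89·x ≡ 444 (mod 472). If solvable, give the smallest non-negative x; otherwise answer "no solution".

180

First find gcd(89, 472):
472 = 5*89 + 27
89 = 3*27 + 8
27 = 3*8 + 3
8 = 2*3 + 2
3 = 1*2 + 1
2 = 2*1 + 0
gcd = 1, so a unique solution mod 472 exists.
Back-substitute for the Bézout coefficients:
1 = 3 − 2
1 = −8 + 3·3
1 = 3·27 − 10·8
1 = −10·89 + 33·27
1 = 33·472 − 175·89
So 89·(-175) ≡ 1 (mod 472), giving 89⁻¹ ≡ 297.
x ≡ 89⁻¹·444 ≡ 297·444 ≡ 180 (mod 472).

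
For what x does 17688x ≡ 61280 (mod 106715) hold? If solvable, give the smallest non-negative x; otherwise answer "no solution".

54640

First find gcd(17688, 106715):
106715 = 6×17688 + 587
17688 = 30×587 + 78
587 = 7×78 + 41
78 = 1×41 + 37
41 = 1×37 + 4
37 = 9×4 + 1
4 = 4×1 + 0
gcd = 1, so a unique solution mod 106715 exists.
Back-substitute for the Bézout coefficients:
1 = 37 − 9·4
1 = −9·41 + 10·37
1 = 10·78 − 19·41
1 = −19·587 + 143·78
1 = 143·17688 − 4309·587
1 = −4309·106715 + 25997·17688
So 17688·(25997) ≡ 1 (mod 106715), giving 17688⁻¹ ≡ 25997.
x ≡ 17688⁻¹·61280 ≡ 25997·61280 ≡ 54640 (mod 106715).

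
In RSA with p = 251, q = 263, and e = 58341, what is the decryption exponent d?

33761

φ(n) = (p−1)(q−1) = 250·262 = 65500.
Need d with 58341·d ≡ 1 (mod 65500). Apply the extended Euclidean algorithm:
65500 = 1·58341 + 7159
58341 = 8·7159 + 1069
7159 = 6·1069 + 745
1069 = 1·745 + 324
745 = 2·324 + 97
324 = 3·97 + 33
97 = 2·33 + 31
33 = 1·31 + 2
31 = 15·2 + 1
2 = 2·1 + 0
Back-substitute:
1 = 31 − 15·2
1 = −15·33 + 16·31
1 = 16·97 − 47·33
1 = −47·324 + 157·97
1 = 157·745 − 361·324
1 = −361·1069 + 518·745
1 = 518·7159 − 3469·1069
1 = −3469·58341 + 28270·7159
1 = 28270·65500 − 31739·58341
So 58341·(-31739) ≡ 1 (mod 65500), hence d ≡ -31739 ≡ 33761 (mod 65500).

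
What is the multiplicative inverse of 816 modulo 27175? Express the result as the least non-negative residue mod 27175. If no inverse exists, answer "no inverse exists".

Apply the Euclidean algorithm to 27175 and 816:
27175 = 33*816 + 247
816 = 3*247 + 75
247 = 3*75 + 22
75 = 3*22 + 9
22 = 2*9 + 4
9 = 2*4 + 1
4 = 4*1 + 0
gcd = 1, so the inverse exists. Back-substitute:
1 = 9 − 2·4
1 = −2·22 + 5·9
1 = 5·75 − 17·22
1 = −17·247 + 56·75
1 = 56·816 − 185·247
1 = −185·27175 + 6161·816
So 816·6161 ≡ 1 (mod 27175).

6161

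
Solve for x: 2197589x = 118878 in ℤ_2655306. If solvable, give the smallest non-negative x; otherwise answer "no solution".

First find gcd(2197589, 2655306):
2655306 = 1*2197589 + 457717
2197589 = 4*457717 + 366721
457717 = 1*366721 + 90996
366721 = 4*90996 + 2737
90996 = 33*2737 + 675
2737 = 4*675 + 37
675 = 18*37 + 9
37 = 4*9 + 1
9 = 9*1 + 0
gcd = 1, so a unique solution mod 2655306 exists.
Back-substitute for the Bézout coefficients:
1 = 37 − 4·9
1 = −4·675 + 73·37
1 = 73·2737 − 296·675
1 = −296·90996 + 9841·2737
1 = 9841·366721 − 39660·90996
1 = −39660·457717 + 49501·366721
1 = 49501·2197589 − 237664·457717
1 = −237664·2655306 + 287165·2197589
So 2197589·(287165) ≡ 1 (mod 2655306), giving 2197589⁻¹ ≡ 287165.
x ≡ 2197589⁻¹·118878 ≡ 287165·118878 ≡ 986934 (mod 2655306).

986934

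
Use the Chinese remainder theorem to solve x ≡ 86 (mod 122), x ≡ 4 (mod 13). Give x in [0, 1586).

940

Write x = 86 + 122·k. Then 122·k ≡ 4 − 86 ≡ 9 (mod 13).
Need 122⁻¹ mod 13. Extended Euclid on (13, 5):
13 = 2×5 + 3
5 = 1×3 + 2
3 = 1×2 + 1
2 = 2×1 + 0
Back-substitute:
1 = 3 − 2
1 = −5 + 2·3
1 = 2·13 − 5·5
122⁻¹ ≡ 8 (mod 13), so k ≡ 8·9 ≡ 7 (mod 13).
x = 86 + 122·7 = 940.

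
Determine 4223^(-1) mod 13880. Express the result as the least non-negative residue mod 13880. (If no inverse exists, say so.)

447

Extended Euclidean algorithm:
13880 = 3*4223 + 1211
4223 = 3*1211 + 590
1211 = 2*590 + 31
590 = 19*31 + 1
31 = 31*1 + 0
The gcd is 1. Working backward:
1 = 590 − 19·31
1 = −19·1211 + 39·590
1 = 39·4223 − 136·1211
1 = −136·13880 + 447·4223
So 4223·447 ≡ 1 (mod 13880).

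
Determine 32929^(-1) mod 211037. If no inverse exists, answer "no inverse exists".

gcd(211037, 32929) by repeated division:
211037 = 6×32929 + 13463
32929 = 2×13463 + 6003
13463 = 2×6003 + 1457
6003 = 4×1457 + 175
1457 = 8×175 + 57
175 = 3×57 + 4
57 = 14×4 + 1
4 = 4×1 + 0
gcd = 1, so the inverse exists. Back-substitute:
1 = 57 − 14·4
1 = −14·175 + 43·57
1 = 43·1457 − 358·175
1 = −358·6003 + 1475·1457
1 = 1475·13463 − 3308·6003
1 = −3308·32929 + 8091·13463
1 = 8091·211037 − 51854·32929
Hence 32929⁻¹ ≡ -51854 ≡ 159183 (mod 211037).

159183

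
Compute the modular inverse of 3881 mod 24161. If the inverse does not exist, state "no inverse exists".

7483

Extended Euclidean algorithm:
24161 = 6×3881 + 875
3881 = 4×875 + 381
875 = 2×381 + 113
381 = 3×113 + 42
113 = 2×42 + 29
42 = 1×29 + 13
29 = 2×13 + 3
13 = 4×3 + 1
3 = 3×1 + 0
The gcd is 1. Working backward:
1 = 13 − 4·3
1 = −4·29 + 9·13
1 = 9·42 − 13·29
1 = −13·113 + 35·42
1 = 35·381 − 118·113
1 = −118·875 + 271·381
1 = 271·3881 − 1202·875
1 = −1202·24161 + 7483·3881
So 3881·7483 ≡ 1 (mod 24161).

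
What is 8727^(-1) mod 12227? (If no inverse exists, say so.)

9303

Extended Euclidean algorithm:
12227 = 1*8727 + 3500
8727 = 2*3500 + 1727
3500 = 2*1727 + 46
1727 = 37*46 + 25
46 = 1*25 + 21
25 = 1*21 + 4
21 = 5*4 + 1
4 = 4*1 + 0
The gcd is 1. Working backward:
1 = 21 − 5·4
1 = −5·25 + 6·21
1 = 6·46 − 11·25
1 = −11·1727 + 413·46
1 = 413·3500 − 837·1727
1 = −837·8727 + 2087·3500
1 = 2087·12227 − 2924·8727
So 8727·(-2924) ≡ 1 (mod 12227), and -2924 ≡ 9303 (mod 12227).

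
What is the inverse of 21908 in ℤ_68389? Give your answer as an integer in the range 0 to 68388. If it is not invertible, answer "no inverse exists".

30589

Extended Euclidean algorithm:
68389 = 3*21908 + 2665
21908 = 8*2665 + 588
2665 = 4*588 + 313
588 = 1*313 + 275
313 = 1*275 + 38
275 = 7*38 + 9
38 = 4*9 + 2
9 = 4*2 + 1
2 = 2*1 + 0
The gcd is 1. Working backward:
1 = 9 − 4·2
1 = −4·38 + 17·9
1 = 17·275 − 123·38
1 = −123·313 + 140·275
1 = 140·588 − 263·313
1 = −263·2665 + 1192·588
1 = 1192·21908 − 9799·2665
1 = −9799·68389 + 30589·21908
So 21908·30589 ≡ 1 (mod 68389).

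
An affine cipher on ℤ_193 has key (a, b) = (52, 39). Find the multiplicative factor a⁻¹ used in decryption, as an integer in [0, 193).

Apply the Euclidean algorithm to 193 and 52:
193 = 3×52 + 37
52 = 1×37 + 15
37 = 2×15 + 7
15 = 2×7 + 1
7 = 7×1 + 0
The gcd is 1. Working backward:
1 = 15 − 2·7
1 = −2·37 + 5·15
1 = 5·52 − 7·37
1 = −7·193 + 26·52
So 52·26 ≡ 1 (mod 193).

26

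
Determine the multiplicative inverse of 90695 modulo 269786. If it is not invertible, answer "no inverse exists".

no inverse exists

Euclidean algorithm on 269786, 90695:
269786 = 2×90695 + 88396
90695 = 1×88396 + 2299
88396 = 38×2299 + 1034
2299 = 2×1034 + 231
1034 = 4×231 + 110
231 = 2×110 + 11
110 = 10×11 + 0
Since gcd = 11 > 1, 90695 is not a unit mod 269786.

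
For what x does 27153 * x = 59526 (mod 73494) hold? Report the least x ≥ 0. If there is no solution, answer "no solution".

First find gcd(27153, 73494):
73494 = 2*27153 + 19188
27153 = 1*19188 + 7965
19188 = 2*7965 + 3258
7965 = 2*3258 + 1449
3258 = 2*1449 + 360
1449 = 4*360 + 9
360 = 40*9 + 0
gcd = 9 and 9 | 59526, so solutions exist. Divide through by 9: 3017x ≡ 6614 (mod 8166).
Now find 3017⁻¹ mod 8166:
8166 = 2*3017 + 2132
3017 = 1*2132 + 885
2132 = 2*885 + 362
885 = 2*362 + 161
362 = 2*161 + 40
161 = 4*40 + 1
40 = 40*1 + 0
Back-substitute:
1 = 161 − 4·40
1 = −4·362 + 9·161
1 = 9·885 − 22·362
1 = −22·2132 + 53·885
1 = 53·3017 − 75·2132
1 = −75·8166 + 203·3017
So 3017⁻¹ ≡ 203 (mod 8166).
Then x ≡ 203·6614 ≡ 3418 (mod 8166); the smallest non-negative solution is x = 3418.

3418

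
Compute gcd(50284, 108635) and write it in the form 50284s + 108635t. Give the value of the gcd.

Repeated division:
108635 = 2*50284 + 8067
50284 = 6*8067 + 1882
8067 = 4*1882 + 539
1882 = 3*539 + 265
539 = 2*265 + 9
265 = 29*9 + 4
9 = 2*4 + 1
4 = 4*1 + 0
gcd(50284, 108635) = 1.
Express as a combination:
1 = 9 − 2·4
1 = −2·265 + 59·9
1 = 59·539 − 120·265
1 = −120·1882 + 419·539
1 = 419·8067 − 1796·1882
1 = −1796·50284 + 11195·8067
1 = 11195·108635 − 24186·50284
So 1 = (11195)·108635 + (-24186)·50284.

1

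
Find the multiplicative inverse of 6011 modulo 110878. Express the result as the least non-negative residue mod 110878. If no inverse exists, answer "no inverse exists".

33553

Apply the Euclidean algorithm to 110878 and 6011:
110878 = 18·6011 + 2680
6011 = 2·2680 + 651
2680 = 4·651 + 76
651 = 8·76 + 43
76 = 1·43 + 33
43 = 1·33 + 10
33 = 3·10 + 3
10 = 3·3 + 1
3 = 3·1 + 0
The gcd is 1. Working backward:
1 = 10 − 3·3
1 = −3·33 + 10·10
1 = 10·43 − 13·33
1 = −13·76 + 23·43
1 = 23·651 − 197·76
1 = −197·2680 + 811·651
1 = 811·6011 − 1819·2680
1 = −1819·110878 + 33553·6011
So 6011·33553 ≡ 1 (mod 110878).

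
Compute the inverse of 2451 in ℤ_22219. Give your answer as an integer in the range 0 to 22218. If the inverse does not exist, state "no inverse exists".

12637

Apply the Euclidean algorithm to 22219 and 2451:
22219 = 9*2451 + 160
2451 = 15*160 + 51
160 = 3*51 + 7
51 = 7*7 + 2
7 = 3*2 + 1
2 = 2*1 + 0
The gcd is 1. Working backward:
1 = 7 − 3·2
1 = −3·51 + 22·7
1 = 22·160 − 69·51
1 = −69·2451 + 1057·160
1 = 1057·22219 − 9582·2451
Hence 2451⁻¹ ≡ -9582 ≡ 12637 (mod 22219).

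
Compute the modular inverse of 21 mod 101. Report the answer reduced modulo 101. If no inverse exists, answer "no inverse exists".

77

gcd(101, 21) by repeated division:
101 = 4×21 + 17
21 = 1×17 + 4
17 = 4×4 + 1
4 = 4×1 + 0
Since gcd(21, 101) = 1, back-substitute to write 1 as a combination:
1 = 17 − 4·4
1 = −4·21 + 5·17
1 = 5·101 − 24·21
So 21·(-24) ≡ 1 (mod 101), and -24 ≡ 77 (mod 101).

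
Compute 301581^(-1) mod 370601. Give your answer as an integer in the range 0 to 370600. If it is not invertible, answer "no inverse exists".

no inverse exists

Compute gcd(301581, 370601):
370601 = 1×301581 + 69020
301581 = 4×69020 + 25501
69020 = 2×25501 + 18018
25501 = 1×18018 + 7483
18018 = 2×7483 + 3052
7483 = 2×3052 + 1379
3052 = 2×1379 + 294
1379 = 4×294 + 203
294 = 1×203 + 91
203 = 2×91 + 21
91 = 4×21 + 7
21 = 3×7 + 0
gcd(301581, 370601) = 7 ≠ 1, so 301581 has no multiplicative inverse modulo 370601.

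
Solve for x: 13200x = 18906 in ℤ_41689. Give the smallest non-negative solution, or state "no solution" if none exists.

15938

First find gcd(13200, 41689):
41689 = 3*13200 + 2089
13200 = 6*2089 + 666
2089 = 3*666 + 91
666 = 7*91 + 29
91 = 3*29 + 4
29 = 7*4 + 1
4 = 4*1 + 0
gcd = 1, so a unique solution mod 41689 exists.
Back-substitute for the Bézout coefficients:
1 = 29 − 7·4
1 = −7·91 + 22·29
1 = 22·666 − 161·91
1 = −161·2089 + 505·666
1 = 505·13200 − 3191·2089
1 = −3191·41689 + 10078·13200
So 13200·(10078) ≡ 1 (mod 41689), giving 13200⁻¹ ≡ 10078.
x ≡ 13200⁻¹·18906 ≡ 10078·18906 ≡ 15938 (mod 41689).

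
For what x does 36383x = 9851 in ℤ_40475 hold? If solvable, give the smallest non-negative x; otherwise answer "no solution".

First find gcd(36383, 40475):
40475 = 1·36383 + 4092
36383 = 8·4092 + 3647
4092 = 1·3647 + 445
3647 = 8·445 + 87
445 = 5·87 + 10
87 = 8·10 + 7
10 = 1·7 + 3
7 = 2·3 + 1
3 = 3·1 + 0
gcd = 1, so a unique solution mod 40475 exists.
Back-substitute for the Bézout coefficients:
1 = 7 − 2·3
1 = −2·10 + 3·7
1 = 3·87 − 26·10
1 = −26·445 + 133·87
1 = 133·3647 − 1090·445
1 = −1090·4092 + 1223·3647
1 = 1223·36383 − 10874·4092
1 = −10874·40475 + 12097·36383
So 36383·(12097) ≡ 1 (mod 40475), giving 36383⁻¹ ≡ 12097.
x ≡ 36383⁻¹·9851 ≡ 12097·9851 ≡ 9147 (mod 40475).

9147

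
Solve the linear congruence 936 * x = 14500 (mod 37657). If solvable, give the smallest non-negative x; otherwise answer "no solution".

36546

First find gcd(936, 37657):
37657 = 40*936 + 217
936 = 4*217 + 68
217 = 3*68 + 13
68 = 5*13 + 3
13 = 4*3 + 1
3 = 3*1 + 0
gcd = 1, so a unique solution mod 37657 exists.
Back-substitute for the Bézout coefficients:
1 = 13 − 4·3
1 = −4·68 + 21·13
1 = 21·217 − 67·68
1 = −67·936 + 289·217
1 = 289·37657 − 11627·936
So 936·(-11627) ≡ 1 (mod 37657), giving 936⁻¹ ≡ 26030.
x ≡ 936⁻¹·14500 ≡ 26030·14500 ≡ 36546 (mod 37657).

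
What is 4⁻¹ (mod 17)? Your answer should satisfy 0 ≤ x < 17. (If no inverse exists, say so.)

gcd(17, 4) by repeated division:
17 = 4×4 + 1
4 = 4×1 + 0
The gcd is 1. Working backward:
1 = 17 − 4·4
Hence 4⁻¹ ≡ -4 ≡ 13 (mod 17).

13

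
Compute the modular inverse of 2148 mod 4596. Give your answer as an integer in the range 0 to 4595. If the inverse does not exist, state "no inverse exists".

no inverse exists

Euclidean algorithm on 4596, 2148:
4596 = 2*2148 + 300
2148 = 7*300 + 48
300 = 6*48 + 12
48 = 4*12 + 0
The gcd is 12, not 1, hence no inverse exists.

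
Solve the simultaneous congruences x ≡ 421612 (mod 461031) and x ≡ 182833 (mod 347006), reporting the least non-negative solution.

Write x = 421612 + 461031·k. Then 461031·k ≡ 182833 − 421612 ≡ 108227 (mod 347006).
Need 461031⁻¹ mod 347006. Extended Euclid on (347006, 114025):
347006 = 3*114025 + 4931
114025 = 23*4931 + 612
4931 = 8*612 + 35
612 = 17*35 + 17
35 = 2*17 + 1
17 = 17*1 + 0
Back-substitute:
1 = 35 − 2·17
1 = −2·612 + 35·35
1 = 35·4931 − 282·612
1 = −282·114025 + 6521·4931
1 = 6521·347006 − 19845·114025
461031⁻¹ ≡ 327161 (mod 347006), so k ≡ 327161·108227 ≡ 202325 (mod 347006).
x = 421612 + 461031·202325 = 93278518687.

93278518687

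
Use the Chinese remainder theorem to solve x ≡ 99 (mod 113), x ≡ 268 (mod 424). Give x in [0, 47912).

Write x = 99 + 113·k. Then 113·k ≡ 268 − 99 ≡ 169 (mod 424).
Need 113⁻¹ mod 424. Extended Euclid on (424, 113):
424 = 3·113 + 85
113 = 1·85 + 28
85 = 3·28 + 1
28 = 28·1 + 0
Back-substitute:
1 = 85 − 3·28
1 = −3·113 + 4·85
1 = 4·424 − 15·113
113⁻¹ ≡ 409 (mod 424), so k ≡ 409·169 ≡ 9 (mod 424).
x = 99 + 113·9 = 1116.

1116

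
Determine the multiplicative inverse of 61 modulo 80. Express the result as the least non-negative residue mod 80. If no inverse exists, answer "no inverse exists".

21

gcd(80, 61) by repeated division:
80 = 1·61 + 19
61 = 3·19 + 4
19 = 4·4 + 3
4 = 1·3 + 1
3 = 3·1 + 0
gcd = 1, so the inverse exists. Back-substitute:
1 = 4 − 3
1 = −19 + 5·4
1 = 5·61 − 16·19
1 = −16·80 + 21·61
So 61·21 ≡ 1 (mod 80).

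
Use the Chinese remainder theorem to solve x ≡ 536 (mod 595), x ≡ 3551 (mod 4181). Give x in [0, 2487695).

Write x = 536 + 595·k. Then 595·k ≡ 3551 − 536 ≡ 3015 (mod 4181).
Need 595⁻¹ mod 4181. Extended Euclid on (4181, 595):
4181 = 7×595 + 16
595 = 37×16 + 3
16 = 5×3 + 1
3 = 3×1 + 0
Back-substitute:
1 = 16 − 5·3
1 = −5·595 + 186·16
1 = 186·4181 − 1307·595
595⁻¹ ≡ 2874 (mod 4181), so k ≡ 2874·3015 ≡ 2078 (mod 4181).
x = 536 + 595·2078 = 1236946.

1236946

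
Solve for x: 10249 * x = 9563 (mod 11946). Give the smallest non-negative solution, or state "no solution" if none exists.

First find gcd(10249, 11946):
11946 = 1·10249 + 1697
10249 = 6·1697 + 67
1697 = 25·67 + 22
67 = 3·22 + 1
22 = 22·1 + 0
gcd = 1, so a unique solution mod 11946 exists.
Back-substitute for the Bézout coefficients:
1 = 67 − 3·22
1 = −3·1697 + 76·67
1 = 76·10249 − 459·1697
1 = −459·11946 + 535·10249
So 10249·(535) ≡ 1 (mod 11946), giving 10249⁻¹ ≡ 535.
x ≡ 10249⁻¹·9563 ≡ 535·9563 ≡ 3317 (mod 11946).

3317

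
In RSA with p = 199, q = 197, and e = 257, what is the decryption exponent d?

38657

φ(n) = (p−1)(q−1) = 198·196 = 38808.
Need d with 257·d ≡ 1 (mod 38808). Apply the extended Euclidean algorithm:
38808 = 151·257 + 1
257 = 257·1 + 0
Back-substitute:
1 = 38808 − 151·257
So 257·(-151) ≡ 1 (mod 38808), hence d ≡ -151 ≡ 38657 (mod 38808).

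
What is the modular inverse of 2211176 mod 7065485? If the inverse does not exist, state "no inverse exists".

3716766

Extended Euclidean algorithm:
7065485 = 3·2211176 + 431957
2211176 = 5·431957 + 51391
431957 = 8·51391 + 20829
51391 = 2·20829 + 9733
20829 = 2·9733 + 1363
9733 = 7·1363 + 192
1363 = 7·192 + 19
192 = 10·19 + 2
19 = 9·2 + 1
2 = 2·1 + 0
Since gcd(2211176, 7065485) = 1, back-substitute to write 1 as a combination:
1 = 19 − 9·2
1 = −9·192 + 91·19
1 = 91·1363 − 646·192
1 = −646·9733 + 4613·1363
1 = 4613·20829 − 9872·9733
1 = −9872·51391 + 24357·20829
1 = 24357·431957 − 204728·51391
1 = −204728·2211176 + 1047997·431957
1 = 1047997·7065485 − 3348719·2211176
Hence 2211176⁻¹ ≡ -3348719 ≡ 3716766 (mod 7065485).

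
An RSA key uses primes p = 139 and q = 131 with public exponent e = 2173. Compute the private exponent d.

φ(n) = (p−1)(q−1) = 138·130 = 17940.
Need d with 2173·d ≡ 1 (mod 17940). Apply the extended Euclidean algorithm:
17940 = 8×2173 + 556
2173 = 3×556 + 505
556 = 1×505 + 51
505 = 9×51 + 46
51 = 1×46 + 5
46 = 9×5 + 1
5 = 5×1 + 0
Back-substitute:
1 = 46 − 9·5
1 = −9·51 + 10·46
1 = 10·505 − 99·51
1 = −99·556 + 109·505
1 = 109·2173 − 426·556
1 = −426·17940 + 3517·2173
So 2173·3517 ≡ 1 (mod 17940), hence d = 3517.

3517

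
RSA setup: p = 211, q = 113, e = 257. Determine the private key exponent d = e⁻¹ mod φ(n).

10433

φ(n) = (p−1)(q−1) = 210·112 = 23520.
Need d with 257·d ≡ 1 (mod 23520). Apply the extended Euclidean algorithm:
23520 = 91·257 + 133
257 = 1·133 + 124
133 = 1·124 + 9
124 = 13·9 + 7
9 = 1·7 + 2
7 = 3·2 + 1
2 = 2·1 + 0
Back-substitute:
1 = 7 − 3·2
1 = −3·9 + 4·7
1 = 4·124 − 55·9
1 = −55·133 + 59·124
1 = 59·257 − 114·133
1 = −114·23520 + 10433·257
So 257·10433 ≡ 1 (mod 23520), hence d = 10433.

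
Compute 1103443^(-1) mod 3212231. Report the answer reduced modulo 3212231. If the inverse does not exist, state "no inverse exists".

Euclidean algorithm on 3212231, 1103443:
3212231 = 2·1103443 + 1005345
1103443 = 1·1005345 + 98098
1005345 = 10·98098 + 24365
98098 = 4·24365 + 638
24365 = 38·638 + 121
638 = 5·121 + 33
121 = 3·33 + 22
33 = 1·22 + 11
22 = 2·11 + 0
gcd(1103443, 3212231) = 11 ≠ 1, so 1103443 has no multiplicative inverse modulo 3212231.

no inverse exists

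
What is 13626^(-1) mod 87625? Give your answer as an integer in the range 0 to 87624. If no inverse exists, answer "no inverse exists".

26501

Apply the Euclidean algorithm to 87625 and 13626:
87625 = 6·13626 + 5869
13626 = 2·5869 + 1888
5869 = 3·1888 + 205
1888 = 9·205 + 43
205 = 4·43 + 33
43 = 1·33 + 10
33 = 3·10 + 3
10 = 3·3 + 1
3 = 3·1 + 0
The gcd is 1. Working backward:
1 = 10 − 3·3
1 = −3·33 + 10·10
1 = 10·43 − 13·33
1 = −13·205 + 62·43
1 = 62·1888 − 571·205
1 = −571·5869 + 1775·1888
1 = 1775·13626 − 4121·5869
1 = −4121·87625 + 26501·13626
So 13626·26501 ≡ 1 (mod 87625).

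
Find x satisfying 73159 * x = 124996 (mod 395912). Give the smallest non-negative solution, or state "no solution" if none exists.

309852

First find gcd(73159, 395912):
395912 = 5×73159 + 30117
73159 = 2×30117 + 12925
30117 = 2×12925 + 4267
12925 = 3×4267 + 124
4267 = 34×124 + 51
124 = 2×51 + 22
51 = 2×22 + 7
22 = 3×7 + 1
7 = 7×1 + 0
gcd = 1, so a unique solution mod 395912 exists.
Back-substitute for the Bézout coefficients:
1 = 22 − 3·7
1 = −3·51 + 7·22
1 = 7·124 − 17·51
1 = −17·4267 + 585·124
1 = 585·12925 − 1772·4267
1 = −1772·30117 + 4129·12925
1 = 4129·73159 − 10030·30117
1 = −10030·395912 + 54279·73159
So 73159·(54279) ≡ 1 (mod 395912), giving 73159⁻¹ ≡ 54279.
x ≡ 73159⁻¹·124996 ≡ 54279·124996 ≡ 309852 (mod 395912).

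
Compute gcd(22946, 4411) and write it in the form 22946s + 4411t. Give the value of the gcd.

11

Euclidean algorithm:
22946 = 5·4411 + 891
4411 = 4·891 + 847
891 = 1·847 + 44
847 = 19·44 + 11
44 = 4·11 + 0
gcd(22946, 4411) = 11.
Working backward:
11 = 847 − 19·44
11 = −19·891 + 20·847
11 = 20·4411 − 99·891
11 = −99·22946 + 515·4411
So 11 = (-99)·22946 + (515)·4411.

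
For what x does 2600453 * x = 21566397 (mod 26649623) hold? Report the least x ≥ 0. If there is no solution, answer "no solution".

24051387

First find gcd(2600453, 26649623):
26649623 = 10·2600453 + 645093
2600453 = 4·645093 + 20081
645093 = 32·20081 + 2501
20081 = 8·2501 + 73
2501 = 34·73 + 19
73 = 3·19 + 16
19 = 1·16 + 3
16 = 5·3 + 1
3 = 3·1 + 0
gcd = 1, so a unique solution mod 26649623 exists.
Back-substitute for the Bézout coefficients:
1 = 16 − 5·3
1 = −5·19 + 6·16
1 = 6·73 − 23·19
1 = −23·2501 + 788·73
1 = 788·20081 − 6327·2501
1 = −6327·645093 + 203252·20081
1 = 203252·2600453 − 819335·645093
1 = −819335·26649623 + 8396602·2600453
So 2600453·(8396602) ≡ 1 (mod 26649623), giving 2600453⁻¹ ≡ 8396602.
x ≡ 2600453⁻¹·21566397 ≡ 8396602·21566397 ≡ 24051387 (mod 26649623).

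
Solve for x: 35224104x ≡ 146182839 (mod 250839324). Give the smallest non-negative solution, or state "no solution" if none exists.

no solution

gcd(35224104, 250839324):
250839324 = 7*35224104 + 4270596
35224104 = 8*4270596 + 1059336
4270596 = 4*1059336 + 33252
1059336 = 31*33252 + 28524
33252 = 1*28524 + 4728
28524 = 6*4728 + 156
4728 = 30*156 + 48
156 = 3*48 + 12
48 = 4*12 + 0
gcd = 12, but 12 ∤ 146182839, so the congruence has no solution.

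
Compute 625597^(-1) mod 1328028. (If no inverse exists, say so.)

1165261

Run Euclid on (1328028, 625597):
1328028 = 2*625597 + 76834
625597 = 8*76834 + 10925
76834 = 7*10925 + 359
10925 = 30*359 + 155
359 = 2*155 + 49
155 = 3*49 + 8
49 = 6*8 + 1
8 = 8*1 + 0
The gcd is 1. Working backward:
1 = 49 − 6·8
1 = −6·155 + 19·49
1 = 19·359 − 44·155
1 = −44·10925 + 1339·359
1 = 1339·76834 − 9417·10925
1 = −9417·625597 + 76675·76834
1 = 76675·1328028 − 162767·625597
So 625597·(-162767) ≡ 1 (mod 1328028), and -162767 ≡ 1165261 (mod 1328028).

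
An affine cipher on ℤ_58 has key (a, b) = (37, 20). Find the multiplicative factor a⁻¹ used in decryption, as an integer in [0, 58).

11

Apply the Euclidean algorithm to 58 and 37:
58 = 1*37 + 21
37 = 1*21 + 16
21 = 1*16 + 5
16 = 3*5 + 1
5 = 5*1 + 0
The gcd is 1. Working backward:
1 = 16 − 3·5
1 = −3·21 + 4·16
1 = 4·37 − 7·21
1 = −7·58 + 11·37
So 37·11 ≡ 1 (mod 58).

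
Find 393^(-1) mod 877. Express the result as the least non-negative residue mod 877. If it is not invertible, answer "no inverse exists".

gcd(877, 393) by repeated division:
877 = 2·393 + 91
393 = 4·91 + 29
91 = 3·29 + 4
29 = 7·4 + 1
4 = 4·1 + 0
gcd = 1, so the inverse exists. Back-substitute:
1 = 29 − 7·4
1 = −7·91 + 22·29
1 = 22·393 − 95·91
1 = −95·877 + 212·393
So 393·212 ≡ 1 (mod 877).

212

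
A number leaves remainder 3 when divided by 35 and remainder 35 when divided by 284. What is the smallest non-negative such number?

Write x = 3 + 35·k. Then 35·k ≡ 35 − 3 ≡ 32 (mod 284).
Need 35⁻¹ mod 284. Extended Euclid on (284, 35):
284 = 8×35 + 4
35 = 8×4 + 3
4 = 1×3 + 1
3 = 3×1 + 0
Back-substitute:
1 = 4 − 3
1 = −35 + 9·4
1 = 9·284 − 73·35
35⁻¹ ≡ 211 (mod 284), so k ≡ 211·32 ≡ 220 (mod 284).
x = 3 + 35·220 = 7703.

7703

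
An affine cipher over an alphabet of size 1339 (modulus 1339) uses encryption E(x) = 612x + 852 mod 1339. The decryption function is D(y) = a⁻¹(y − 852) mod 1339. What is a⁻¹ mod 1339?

326

gcd(1339, 612) by repeated division:
1339 = 2×612 + 115
612 = 5×115 + 37
115 = 3×37 + 4
37 = 9×4 + 1
4 = 4×1 + 0
gcd = 1, so the inverse exists. Back-substitute:
1 = 37 − 9·4
1 = −9·115 + 28·37
1 = 28·612 − 149·115
1 = −149·1339 + 326·612
So 612·326 ≡ 1 (mod 1339).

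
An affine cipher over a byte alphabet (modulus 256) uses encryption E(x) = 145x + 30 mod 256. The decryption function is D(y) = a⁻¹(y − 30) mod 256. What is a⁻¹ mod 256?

113

gcd(256, 145) by repeated division:
256 = 1·145 + 111
145 = 1·111 + 34
111 = 3·34 + 9
34 = 3·9 + 7
9 = 1·7 + 2
7 = 3·2 + 1
2 = 2·1 + 0
Since gcd(145, 256) = 1, back-substitute to write 1 as a combination:
1 = 7 − 3·2
1 = −3·9 + 4·7
1 = 4·34 − 15·9
1 = −15·111 + 49·34
1 = 49·145 − 64·111
1 = −64·256 + 113·145
So 145·113 ≡ 1 (mod 256).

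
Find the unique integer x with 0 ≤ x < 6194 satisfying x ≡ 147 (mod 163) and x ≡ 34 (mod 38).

Write x = 147 + 163·k. Then 163·k ≡ 34 − 147 ≡ 1 (mod 38).
Need 163⁻¹ mod 38. Extended Euclid on (38, 11):
38 = 3·11 + 5
11 = 2·5 + 1
5 = 5·1 + 0
Back-substitute:
1 = 11 − 2·5
1 = −2·38 + 7·11
163⁻¹ ≡ 7 (mod 38), so k ≡ 7·1 ≡ 7 (mod 38).
x = 147 + 163·7 = 1288.

1288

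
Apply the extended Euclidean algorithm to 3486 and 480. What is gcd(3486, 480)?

6

Euclidean algorithm:
3486 = 7×480 + 126
480 = 3×126 + 102
126 = 1×102 + 24
102 = 4×24 + 6
24 = 4×6 + 0
gcd(3486, 480) = 6.
Express as a combination:
6 = 102 − 4·24
6 = −4·126 + 5·102
6 = 5·480 − 19·126
6 = −19·3486 + 138·480
So 6 = (-19)·3486 + (138)·480.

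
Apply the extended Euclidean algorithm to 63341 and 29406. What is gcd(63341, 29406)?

Euclidean algorithm:
63341 = 2·29406 + 4529
29406 = 6·4529 + 2232
4529 = 2·2232 + 65
2232 = 34·65 + 22
65 = 2·22 + 21
22 = 1·21 + 1
21 = 21·1 + 0
gcd(63341, 29406) = 1.
Working backward:
1 = 22 − 21
1 = −65 + 3·22
1 = 3·2232 − 103·65
1 = −103·4529 + 209·2232
1 = 209·29406 − 1357·4529
1 = −1357·63341 + 2923·29406
So 1 = (-1357)·63341 + (2923)·29406.

1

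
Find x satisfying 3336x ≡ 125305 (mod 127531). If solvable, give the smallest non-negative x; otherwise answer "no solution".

17661

First find gcd(3336, 127531):
127531 = 38*3336 + 763
3336 = 4*763 + 284
763 = 2*284 + 195
284 = 1*195 + 89
195 = 2*89 + 17
89 = 5*17 + 4
17 = 4*4 + 1
4 = 4*1 + 0
gcd = 1, so a unique solution mod 127531 exists.
Back-substitute for the Bézout coefficients:
1 = 17 − 4·4
1 = −4·89 + 21·17
1 = 21·195 − 46·89
1 = −46·284 + 67·195
1 = 67·763 − 180·284
1 = −180·3336 + 787·763
1 = 787·127531 − 30086·3336
So 3336·(-30086) ≡ 1 (mod 127531), giving 3336⁻¹ ≡ 97445.
x ≡ 3336⁻¹·125305 ≡ 97445·125305 ≡ 17661 (mod 127531).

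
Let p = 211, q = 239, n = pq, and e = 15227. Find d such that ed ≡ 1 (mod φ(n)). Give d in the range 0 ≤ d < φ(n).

1523

φ(n) = (p−1)(q−1) = 210·238 = 49980.
Need d with 15227·d ≡ 1 (mod 49980). Apply the extended Euclidean algorithm:
49980 = 3·15227 + 4299
15227 = 3·4299 + 2330
4299 = 1·2330 + 1969
2330 = 1·1969 + 361
1969 = 5·361 + 164
361 = 2·164 + 33
164 = 4·33 + 32
33 = 1·32 + 1
32 = 32·1 + 0
Back-substitute:
1 = 33 − 32
1 = −164 + 5·33
1 = 5·361 − 11·164
1 = −11·1969 + 60·361
1 = 60·2330 − 71·1969
1 = −71·4299 + 131·2330
1 = 131·15227 − 464·4299
1 = −464·49980 + 1523·15227
So 15227·1523 ≡ 1 (mod 49980), hence d = 1523.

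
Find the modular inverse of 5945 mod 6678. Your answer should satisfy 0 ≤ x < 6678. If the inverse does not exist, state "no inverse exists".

Extended Euclidean algorithm:
6678 = 1·5945 + 733
5945 = 8·733 + 81
733 = 9·81 + 4
81 = 20·4 + 1
4 = 4·1 + 0
gcd = 1, so the inverse exists. Back-substitute:
1 = 81 − 20·4
1 = −20·733 + 181·81
1 = 181·5945 − 1468·733
1 = −1468·6678 + 1649·5945
So 5945·1649 ≡ 1 (mod 6678).

1649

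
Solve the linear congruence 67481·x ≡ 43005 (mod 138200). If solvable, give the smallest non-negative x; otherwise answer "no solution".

71805

First find gcd(67481, 138200):
138200 = 2×67481 + 3238
67481 = 20×3238 + 2721
3238 = 1×2721 + 517
2721 = 5×517 + 136
517 = 3×136 + 109
136 = 1×109 + 27
109 = 4×27 + 1
27 = 27×1 + 0
gcd = 1, so a unique solution mod 138200 exists.
Back-substitute for the Bézout coefficients:
1 = 109 − 4·27
1 = −4·136 + 5·109
1 = 5·517 − 19·136
1 = −19·2721 + 100·517
1 = 100·3238 − 119·2721
1 = −119·67481 + 2480·3238
1 = 2480·138200 − 5079·67481
So 67481·(-5079) ≡ 1 (mod 138200), giving 67481⁻¹ ≡ 133121.
x ≡ 67481⁻¹·43005 ≡ 133121·43005 ≡ 71805 (mod 138200).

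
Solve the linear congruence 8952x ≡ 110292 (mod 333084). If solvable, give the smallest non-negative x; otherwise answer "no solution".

First find gcd(8952, 333084):
333084 = 37*8952 + 1860
8952 = 4*1860 + 1512
1860 = 1*1512 + 348
1512 = 4*348 + 120
348 = 2*120 + 108
120 = 1*108 + 12
108 = 9*12 + 0
gcd = 12 and 12 | 110292, so solutions exist. Divide through by 12: 746x ≡ 9191 (mod 27757).
Now find 746⁻¹ mod 27757:
27757 = 37·746 + 155
746 = 4·155 + 126
155 = 1·126 + 29
126 = 4·29 + 10
29 = 2·10 + 9
10 = 1·9 + 1
9 = 9·1 + 0
Back-substitute:
1 = 10 − 9
1 = −29 + 3·10
1 = 3·126 − 13·29
1 = −13·155 + 16·126
1 = 16·746 − 77·155
1 = −77·27757 + 2865·746
So 746⁻¹ ≡ 2865 (mod 27757).
Then x ≡ 2865·9191 ≡ 18579 (mod 27757); the smallest non-negative solution is x = 18579.

18579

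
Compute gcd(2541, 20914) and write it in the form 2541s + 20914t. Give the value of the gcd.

Euclidean algorithm:
20914 = 8·2541 + 586
2541 = 4·586 + 197
586 = 2·197 + 192
197 = 1·192 + 5
192 = 38·5 + 2
5 = 2·2 + 1
2 = 2·1 + 0
gcd(2541, 20914) = 1.
Express as a combination:
1 = 5 − 2·2
1 = −2·192 + 77·5
1 = 77·197 − 79·192
1 = −79·586 + 235·197
1 = 235·2541 − 1019·586
1 = −1019·20914 + 8387·2541
So 1 = (-1019)·20914 + (8387)·2541.

1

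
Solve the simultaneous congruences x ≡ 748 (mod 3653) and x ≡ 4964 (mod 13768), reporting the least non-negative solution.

3887540

Write x = 748 + 3653·k. Then 3653·k ≡ 4964 − 748 ≡ 4216 (mod 13768).
Need 3653⁻¹ mod 13768. Extended Euclid on (13768, 3653):
13768 = 3·3653 + 2809
3653 = 1·2809 + 844
2809 = 3·844 + 277
844 = 3·277 + 13
277 = 21·13 + 4
13 = 3·4 + 1
4 = 4·1 + 0
Back-substitute:
1 = 13 − 3·4
1 = −3·277 + 64·13
1 = 64·844 − 195·277
1 = −195·2809 + 649·844
1 = 649·3653 − 844·2809
1 = −844·13768 + 3181·3653
3653⁻¹ ≡ 3181 (mod 13768), so k ≡ 3181·4216 ≡ 1064 (mod 13768).
x = 748 + 3653·1064 = 3887540.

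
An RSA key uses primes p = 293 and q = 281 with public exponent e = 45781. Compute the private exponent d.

φ(n) = (p−1)(q−1) = 292·280 = 81760.
Need d with 45781·d ≡ 1 (mod 81760). Apply the extended Euclidean algorithm:
81760 = 1·45781 + 35979
45781 = 1·35979 + 9802
35979 = 3·9802 + 6573
9802 = 1·6573 + 3229
6573 = 2·3229 + 115
3229 = 28·115 + 9
115 = 12·9 + 7
9 = 1·7 + 2
7 = 3·2 + 1
2 = 2·1 + 0
Back-substitute:
1 = 7 − 3·2
1 = −3·9 + 4·7
1 = 4·115 − 51·9
1 = −51·3229 + 1432·115
1 = 1432·6573 − 2915·3229
1 = −2915·9802 + 4347·6573
1 = 4347·35979 − 15956·9802
1 = −15956·45781 + 20303·35979
1 = 20303·81760 − 36259·45781
So 45781·(-36259) ≡ 1 (mod 81760), hence d ≡ -36259 ≡ 45501 (mod 81760).

45501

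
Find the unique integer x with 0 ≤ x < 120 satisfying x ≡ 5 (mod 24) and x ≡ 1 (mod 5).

101

Write x = 5 + 24·k. Then 24·k ≡ 1 − 5 ≡ 1 (mod 5).
Need 24⁻¹ mod 5. Extended Euclid on (5, 4):
5 = 1×4 + 1
4 = 4×1 + 0
Back-substitute:
1 = 5 − 4
24⁻¹ ≡ 4 (mod 5), so k ≡ 4·1 ≡ 4 (mod 5).
x = 5 + 24·4 = 101.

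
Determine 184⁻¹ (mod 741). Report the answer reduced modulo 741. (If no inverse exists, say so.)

Run Euclid on (741, 184):
741 = 4×184 + 5
184 = 36×5 + 4
5 = 1×4 + 1
4 = 4×1 + 0
Since gcd(184, 741) = 1, back-substitute to write 1 as a combination:
1 = 5 − 4
1 = −184 + 37·5
1 = 37·741 − 149·184
Hence 184⁻¹ ≡ -149 ≡ 592 (mod 741).

592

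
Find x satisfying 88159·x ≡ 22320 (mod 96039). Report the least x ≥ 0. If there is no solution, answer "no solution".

First find gcd(88159, 96039):
96039 = 1×88159 + 7880
88159 = 11×7880 + 1479
7880 = 5×1479 + 485
1479 = 3×485 + 24
485 = 20×24 + 5
24 = 4×5 + 4
5 = 1×4 + 1
4 = 4×1 + 0
gcd = 1, so a unique solution mod 96039 exists.
Back-substitute for the Bézout coefficients:
1 = 5 − 4
1 = −24 + 5·5
1 = 5·485 − 101·24
1 = −101·1479 + 308·485
1 = 308·7880 − 1641·1479
1 = −1641·88159 + 18359·7880
1 = 18359·96039 − 20000·88159
So 88159·(-20000) ≡ 1 (mod 96039), giving 88159⁻¹ ≡ 76039.
x ≡ 88159⁻¹·22320 ≡ 76039·22320 ≡ 85311 (mod 96039).

85311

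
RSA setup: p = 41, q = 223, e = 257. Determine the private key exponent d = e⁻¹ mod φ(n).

1313

φ(n) = (p−1)(q−1) = 40·222 = 8880.
Need d with 257·d ≡ 1 (mod 8880). Apply the extended Euclidean algorithm:
8880 = 34·257 + 142
257 = 1·142 + 115
142 = 1·115 + 27
115 = 4·27 + 7
27 = 3·7 + 6
7 = 1·6 + 1
6 = 6·1 + 0
Back-substitute:
1 = 7 − 6
1 = −27 + 4·7
1 = 4·115 − 17·27
1 = −17·142 + 21·115
1 = 21·257 − 38·142
1 = −38·8880 + 1313·257
So 257·1313 ≡ 1 (mod 8880), hence d = 1313.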